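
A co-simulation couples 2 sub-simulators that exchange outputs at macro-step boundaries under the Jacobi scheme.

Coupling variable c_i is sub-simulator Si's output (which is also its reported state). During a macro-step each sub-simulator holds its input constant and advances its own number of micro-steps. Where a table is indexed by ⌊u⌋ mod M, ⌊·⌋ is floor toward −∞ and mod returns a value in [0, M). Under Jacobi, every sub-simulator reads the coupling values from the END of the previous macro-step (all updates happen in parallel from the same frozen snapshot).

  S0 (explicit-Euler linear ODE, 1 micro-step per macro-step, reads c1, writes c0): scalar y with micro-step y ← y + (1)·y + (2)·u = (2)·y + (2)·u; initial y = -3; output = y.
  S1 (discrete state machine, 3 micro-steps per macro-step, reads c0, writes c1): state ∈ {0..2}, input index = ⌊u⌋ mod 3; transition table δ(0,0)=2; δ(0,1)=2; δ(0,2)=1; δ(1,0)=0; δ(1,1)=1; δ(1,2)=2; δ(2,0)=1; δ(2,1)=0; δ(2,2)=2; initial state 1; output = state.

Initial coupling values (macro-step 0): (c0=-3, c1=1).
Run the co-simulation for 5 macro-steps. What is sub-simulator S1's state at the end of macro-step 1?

S1 state at macro-step 1 = 1

macro 1: S0 reads c1=1 → after 1×micro: -4; S1 reads c0=-3 → after 3×micro: 1 ⇒ (c0=-4, c1=1)
macro 2: S0 reads c1=1 → after 1×micro: -6; S1 reads c0=-4 → after 3×micro: 2 ⇒ (c0=-6, c1=2)
macro 3: S0 reads c1=2 → after 1×micro: -8; S1 reads c0=-6 → after 3×micro: 2 ⇒ (c0=-8, c1=2)
macro 4: S0 reads c1=2 → after 1×micro: -12; S1 reads c0=-8 → after 3×micro: 0 ⇒ (c0=-12, c1=0)
macro 5: S0 reads c1=0 → after 1×micro: -24; S1 reads c0=-12 → after 3×micro: 0 ⇒ (c0=-24, c1=0)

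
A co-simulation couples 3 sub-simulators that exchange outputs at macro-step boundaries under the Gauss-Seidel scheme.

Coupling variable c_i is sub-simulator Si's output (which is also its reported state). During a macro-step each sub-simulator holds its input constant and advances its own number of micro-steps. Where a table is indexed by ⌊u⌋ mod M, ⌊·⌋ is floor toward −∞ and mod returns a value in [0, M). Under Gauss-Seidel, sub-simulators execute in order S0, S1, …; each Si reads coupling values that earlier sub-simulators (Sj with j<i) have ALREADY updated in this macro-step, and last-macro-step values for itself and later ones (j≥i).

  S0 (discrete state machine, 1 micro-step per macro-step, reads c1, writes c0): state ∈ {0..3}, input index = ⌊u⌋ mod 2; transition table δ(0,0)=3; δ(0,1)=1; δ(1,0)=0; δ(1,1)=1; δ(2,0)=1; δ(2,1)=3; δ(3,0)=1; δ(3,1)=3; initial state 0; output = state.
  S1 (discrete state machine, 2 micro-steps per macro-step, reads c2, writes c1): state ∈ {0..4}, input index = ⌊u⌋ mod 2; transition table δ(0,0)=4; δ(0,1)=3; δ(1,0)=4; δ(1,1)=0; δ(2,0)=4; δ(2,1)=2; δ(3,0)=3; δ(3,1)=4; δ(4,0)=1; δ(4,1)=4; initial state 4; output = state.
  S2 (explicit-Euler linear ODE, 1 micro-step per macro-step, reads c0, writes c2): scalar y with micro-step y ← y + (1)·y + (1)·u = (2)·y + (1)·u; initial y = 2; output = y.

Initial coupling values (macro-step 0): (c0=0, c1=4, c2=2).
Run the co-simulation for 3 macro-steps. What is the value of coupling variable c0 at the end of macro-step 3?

macro 1: S0 reads c1=4 → after 1×micro: 3; S1 reads c2=2 → after 2×micro: 4; S2 reads c0=3 → after 1×micro: 7 ⇒ (c0=3, c1=4, c2=7)
macro 2: S0 reads c1=4 → after 1×micro: 1; S1 reads c2=7 → after 2×micro: 4; S2 reads c0=1 → after 1×micro: 15 ⇒ (c0=1, c1=4, c2=15)
macro 3: S0 reads c1=4 → after 1×micro: 0; S1 reads c2=15 → after 2×micro: 4; S2 reads c0=0 → after 1×micro: 30 ⇒ (c0=0, c1=4, c2=30)

c0 at macro-step 3 = 0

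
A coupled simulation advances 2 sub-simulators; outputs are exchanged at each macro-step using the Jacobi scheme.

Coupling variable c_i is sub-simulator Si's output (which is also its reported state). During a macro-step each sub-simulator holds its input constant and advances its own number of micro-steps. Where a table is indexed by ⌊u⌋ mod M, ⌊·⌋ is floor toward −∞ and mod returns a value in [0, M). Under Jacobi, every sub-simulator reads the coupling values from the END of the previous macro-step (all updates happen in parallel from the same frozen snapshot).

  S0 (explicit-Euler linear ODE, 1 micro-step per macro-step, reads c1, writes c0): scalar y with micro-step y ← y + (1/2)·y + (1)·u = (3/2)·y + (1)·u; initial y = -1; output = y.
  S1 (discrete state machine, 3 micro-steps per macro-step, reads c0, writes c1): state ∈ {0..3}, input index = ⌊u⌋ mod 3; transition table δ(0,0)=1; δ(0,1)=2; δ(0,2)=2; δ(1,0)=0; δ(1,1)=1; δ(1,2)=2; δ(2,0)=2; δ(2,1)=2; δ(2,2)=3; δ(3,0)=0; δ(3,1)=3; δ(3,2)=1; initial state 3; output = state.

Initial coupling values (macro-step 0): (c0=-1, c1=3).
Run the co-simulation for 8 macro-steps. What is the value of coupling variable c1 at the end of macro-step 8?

macro 1: S0 reads c1=3 → after 1×micro: 3/2; S1 reads c0=-1 → after 3×micro: 3 ⇒ (c0=3/2, c1=3)
macro 2: S0 reads c1=3 → after 1×micro: 21/4; S1 reads c0=3/2 → after 3×micro: 3 ⇒ (c0=21/4, c1=3)
macro 3: S0 reads c1=3 → after 1×micro: 87/8; S1 reads c0=21/4 → after 3×micro: 3 ⇒ (c0=87/8, c1=3)
macro 4: S0 reads c1=3 → after 1×micro: 309/16; S1 reads c0=87/8 → after 3×micro: 3 ⇒ (c0=309/16, c1=3)
macro 5: S0 reads c1=3 → after 1×micro: 1023/32; S1 reads c0=309/16 → after 3×micro: 3 ⇒ (c0=1023/32, c1=3)
macro 6: S0 reads c1=3 → after 1×micro: 3261/64; S1 reads c0=1023/32 → after 3×micro: 3 ⇒ (c0=3261/64, c1=3)
macro 7: S0 reads c1=3 → after 1×micro: 10167/128; S1 reads c0=3261/64 → after 3×micro: 3 ⇒ (c0=10167/128, c1=3)
macro 8: S0 reads c1=3 → after 1×micro: 31269/256; S1 reads c0=10167/128 → after 3×micro: 3 ⇒ (c0=31269/256, c1=3)

c1 at macro-step 8 = 3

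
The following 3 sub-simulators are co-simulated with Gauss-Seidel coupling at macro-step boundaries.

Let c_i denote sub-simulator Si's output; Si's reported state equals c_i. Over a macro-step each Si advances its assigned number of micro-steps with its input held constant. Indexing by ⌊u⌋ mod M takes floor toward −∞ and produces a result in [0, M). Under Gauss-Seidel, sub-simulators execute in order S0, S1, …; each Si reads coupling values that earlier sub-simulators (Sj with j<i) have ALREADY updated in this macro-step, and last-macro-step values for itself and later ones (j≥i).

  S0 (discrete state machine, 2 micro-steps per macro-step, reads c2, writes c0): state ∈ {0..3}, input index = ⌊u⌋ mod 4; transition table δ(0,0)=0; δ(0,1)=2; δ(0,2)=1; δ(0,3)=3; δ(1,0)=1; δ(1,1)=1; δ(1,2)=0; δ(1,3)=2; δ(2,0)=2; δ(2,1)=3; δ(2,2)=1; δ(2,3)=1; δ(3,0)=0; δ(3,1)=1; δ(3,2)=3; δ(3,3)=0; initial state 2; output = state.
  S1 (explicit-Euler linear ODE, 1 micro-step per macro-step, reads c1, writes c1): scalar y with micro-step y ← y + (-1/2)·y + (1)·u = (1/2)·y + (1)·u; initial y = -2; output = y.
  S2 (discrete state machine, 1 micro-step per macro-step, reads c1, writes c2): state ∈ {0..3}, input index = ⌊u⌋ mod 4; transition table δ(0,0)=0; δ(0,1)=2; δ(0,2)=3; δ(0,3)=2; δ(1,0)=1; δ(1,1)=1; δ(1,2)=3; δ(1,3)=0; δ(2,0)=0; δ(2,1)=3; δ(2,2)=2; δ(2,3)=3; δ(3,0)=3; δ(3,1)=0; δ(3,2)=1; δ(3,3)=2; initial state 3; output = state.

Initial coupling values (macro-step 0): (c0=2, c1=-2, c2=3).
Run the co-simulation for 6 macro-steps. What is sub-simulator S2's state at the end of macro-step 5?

macro 1: S0 reads c2=3 → after 2×micro: 2; S1 reads c1=-2 → after 1×micro: -3; S2 reads c1=-3 → after 1×micro: 0 ⇒ (c0=2, c1=-3, c2=0)
macro 2: S0 reads c2=0 → after 2×micro: 2; S1 reads c1=-3 → after 1×micro: -9/2; S2 reads c1=-9/2 → after 1×micro: 2 ⇒ (c0=2, c1=-9/2, c2=2)
macro 3: S0 reads c2=2 → after 2×micro: 0; S1 reads c1=-9/2 → after 1×micro: -27/4; S2 reads c1=-27/4 → after 1×micro: 3 ⇒ (c0=0, c1=-27/4, c2=3)
macro 4: S0 reads c2=3 → after 2×micro: 0; S1 reads c1=-27/4 → after 1×micro: -81/8; S2 reads c1=-81/8 → after 1×micro: 0 ⇒ (c0=0, c1=-81/8, c2=0)
macro 5: S0 reads c2=0 → after 2×micro: 0; S1 reads c1=-81/8 → after 1×micro: -243/16; S2 reads c1=-243/16 → after 1×micro: 0 ⇒ (c0=0, c1=-243/16, c2=0)
macro 6: S0 reads c2=0 → after 2×micro: 0; S1 reads c1=-243/16 → after 1×micro: -729/32; S2 reads c1=-729/32 → after 1×micro: 2 ⇒ (c0=0, c1=-729/32, c2=2)

S2 state at macro-step 5 = 0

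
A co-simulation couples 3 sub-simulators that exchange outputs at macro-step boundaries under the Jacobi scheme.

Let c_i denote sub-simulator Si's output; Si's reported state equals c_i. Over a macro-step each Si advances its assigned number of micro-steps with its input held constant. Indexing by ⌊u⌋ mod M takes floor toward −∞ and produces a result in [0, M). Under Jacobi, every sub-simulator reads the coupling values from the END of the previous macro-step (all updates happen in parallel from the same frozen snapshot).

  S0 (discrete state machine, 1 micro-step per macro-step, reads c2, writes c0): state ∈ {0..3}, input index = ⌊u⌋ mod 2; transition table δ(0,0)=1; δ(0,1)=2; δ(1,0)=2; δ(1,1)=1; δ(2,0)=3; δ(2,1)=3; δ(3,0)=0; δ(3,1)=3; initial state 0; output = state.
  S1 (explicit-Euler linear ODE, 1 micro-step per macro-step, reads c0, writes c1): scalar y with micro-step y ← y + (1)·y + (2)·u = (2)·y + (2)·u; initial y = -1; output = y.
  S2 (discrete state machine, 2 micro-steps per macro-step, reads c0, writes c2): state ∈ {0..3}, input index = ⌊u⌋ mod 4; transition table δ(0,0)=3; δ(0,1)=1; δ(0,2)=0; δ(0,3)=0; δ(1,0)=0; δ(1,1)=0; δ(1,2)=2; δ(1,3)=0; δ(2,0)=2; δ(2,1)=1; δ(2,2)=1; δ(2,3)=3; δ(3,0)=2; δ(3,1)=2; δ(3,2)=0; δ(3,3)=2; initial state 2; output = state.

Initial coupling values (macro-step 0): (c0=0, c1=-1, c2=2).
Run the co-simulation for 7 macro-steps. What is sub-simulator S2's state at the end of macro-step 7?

macro 1: S0 reads c2=2 → after 1×micro: 1; S1 reads c0=0 → after 1×micro: -2; S2 reads c0=0 → after 2×micro: 2 ⇒ (c0=1, c1=-2, c2=2)
macro 2: S0 reads c2=2 → after 1×micro: 2; S1 reads c0=1 → after 1×micro: -2; S2 reads c0=1 → after 2×micro: 0 ⇒ (c0=2, c1=-2, c2=0)
macro 3: S0 reads c2=0 → after 1×micro: 3; S1 reads c0=2 → after 1×micro: 0; S2 reads c0=2 → after 2×micro: 0 ⇒ (c0=3, c1=0, c2=0)
macro 4: S0 reads c2=0 → after 1×micro: 0; S1 reads c0=3 → after 1×micro: 6; S2 reads c0=3 → after 2×micro: 0 ⇒ (c0=0, c1=6, c2=0)
macro 5: S0 reads c2=0 → after 1×micro: 1; S1 reads c0=0 → after 1×micro: 12; S2 reads c0=0 → after 2×micro: 2 ⇒ (c0=1, c1=12, c2=2)
macro 6: S0 reads c2=2 → after 1×micro: 2; S1 reads c0=1 → after 1×micro: 26; S2 reads c0=1 → after 2×micro: 0 ⇒ (c0=2, c1=26, c2=0)
macro 7: S0 reads c2=0 → after 1×micro: 3; S1 reads c0=2 → after 1×micro: 56; S2 reads c0=2 → after 2×micro: 0 ⇒ (c0=3, c1=56, c2=0)

S2 state at macro-step 7 = 0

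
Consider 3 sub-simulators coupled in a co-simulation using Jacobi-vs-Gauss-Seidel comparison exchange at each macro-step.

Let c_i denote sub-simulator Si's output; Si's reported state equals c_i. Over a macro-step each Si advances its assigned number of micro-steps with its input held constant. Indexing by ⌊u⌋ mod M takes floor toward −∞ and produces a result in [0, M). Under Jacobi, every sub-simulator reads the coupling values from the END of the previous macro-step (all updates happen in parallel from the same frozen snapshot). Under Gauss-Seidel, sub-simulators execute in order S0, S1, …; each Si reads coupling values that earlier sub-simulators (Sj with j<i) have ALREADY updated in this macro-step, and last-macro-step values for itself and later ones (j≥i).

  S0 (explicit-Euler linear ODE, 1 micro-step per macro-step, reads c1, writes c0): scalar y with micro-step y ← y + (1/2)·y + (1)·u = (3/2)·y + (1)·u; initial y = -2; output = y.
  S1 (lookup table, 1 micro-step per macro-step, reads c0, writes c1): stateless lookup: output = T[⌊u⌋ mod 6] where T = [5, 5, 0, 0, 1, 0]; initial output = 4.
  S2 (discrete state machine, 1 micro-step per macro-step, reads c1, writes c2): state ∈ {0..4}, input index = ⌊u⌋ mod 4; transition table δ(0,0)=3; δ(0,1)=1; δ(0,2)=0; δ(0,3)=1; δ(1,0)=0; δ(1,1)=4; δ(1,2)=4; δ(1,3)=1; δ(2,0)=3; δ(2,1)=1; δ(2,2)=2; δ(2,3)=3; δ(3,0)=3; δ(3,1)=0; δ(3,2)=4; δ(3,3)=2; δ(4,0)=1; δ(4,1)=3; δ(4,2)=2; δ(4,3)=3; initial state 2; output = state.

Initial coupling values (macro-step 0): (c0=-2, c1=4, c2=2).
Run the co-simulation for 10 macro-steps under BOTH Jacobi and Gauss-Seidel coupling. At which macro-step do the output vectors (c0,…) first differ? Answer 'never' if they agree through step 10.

[Jacobi] macro 1: S0 reads c1=4 → after 1×micro: 1; S1 reads c0=-2 → after 1×micro: 1; S2 reads c1=4 → after 1×micro: 3 ⇒ (c0=1, c1=1, c2=3)
[Jacobi] macro 2: S0 reads c1=1 → after 1×micro: 5/2; S1 reads c0=1 → after 1×micro: 5; S2 reads c1=1 → after 1×micro: 0 ⇒ (c0=5/2, c1=5, c2=0)
[Jacobi] macro 3: S0 reads c1=5 → after 1×micro: 35/4; S1 reads c0=5/2 → after 1×micro: 0; S2 reads c1=5 → after 1×micro: 1 ⇒ (c0=35/4, c1=0, c2=1)
[Jacobi] macro 4: S0 reads c1=0 → after 1×micro: 105/8; S1 reads c0=35/4 → after 1×micro: 0; S2 reads c1=0 → after 1×micro: 0 ⇒ (c0=105/8, c1=0, c2=0)
[Jacobi] macro 5: S0 reads c1=0 → after 1×micro: 315/16; S1 reads c0=105/8 → after 1×micro: 5; S2 reads c1=0 → after 1×micro: 3 ⇒ (c0=315/16, c1=5, c2=3)
[Jacobi] macro 6: S0 reads c1=5 → after 1×micro: 1105/32; S1 reads c0=315/16 → after 1×micro: 5; S2 reads c1=5 → after 1×micro: 0 ⇒ (c0=1105/32, c1=5, c2=0)
[Jacobi] macro 7: S0 reads c1=5 → after 1×micro: 3635/64; S1 reads c0=1105/32 → after 1×micro: 1; S2 reads c1=5 → after 1×micro: 1 ⇒ (c0=3635/64, c1=1, c2=1)
[Jacobi] macro 8: S0 reads c1=1 → after 1×micro: 11033/128; S1 reads c0=3635/64 → after 1×micro: 0; S2 reads c1=1 → after 1×micro: 4 ⇒ (c0=11033/128, c1=0, c2=4)
[Jacobi] macro 9: S0 reads c1=0 → after 1×micro: 33099/256; S1 reads c0=11033/128 → after 1×micro: 0; S2 reads c1=0 → after 1×micro: 1 ⇒ (c0=33099/256, c1=0, c2=1)
[Jacobi] macro 10: S0 reads c1=0 → after 1×micro: 99297/512; S1 reads c0=33099/256 → after 1×micro: 0; S2 reads c1=0 → after 1×micro: 0 ⇒ (c0=99297/512, c1=0, c2=0)
[Gauss-Seidel] macro 1: S0 reads c1=4 → after 1×micro: 1; S1 reads c0=1 → after 1×micro: 5; S2 reads c1=5 → after 1×micro: 1 ⇒ (c0=1, c1=5, c2=1)
[Gauss-Seidel] macro 2: S0 reads c1=5 → after 1×micro: 13/2; S1 reads c0=13/2 → after 1×micro: 5; S2 reads c1=5 → after 1×micro: 4 ⇒ (c0=13/2, c1=5, c2=4)
[Gauss-Seidel] macro 3: S0 reads c1=5 → after 1×micro: 59/4; S1 reads c0=59/4 → after 1×micro: 0; S2 reads c1=0 → after 1×micro: 1 ⇒ (c0=59/4, c1=0, c2=1)
[Gauss-Seidel] macro 4: S0 reads c1=0 → after 1×micro: 177/8; S1 reads c0=177/8 → after 1×micro: 1; S2 reads c1=1 → after 1×micro: 4 ⇒ (c0=177/8, c1=1, c2=4)
[Gauss-Seidel] macro 5: S0 reads c1=1 → after 1×micro: 547/16; S1 reads c0=547/16 → after 1×micro: 1; S2 reads c1=1 → after 1×micro: 3 ⇒ (c0=547/16, c1=1, c2=3)
[Gauss-Seidel] macro 6: S0 reads c1=1 → after 1×micro: 1673/32; S1 reads c0=1673/32 → after 1×micro: 1; S2 reads c1=1 → after 1×micro: 0 ⇒ (c0=1673/32, c1=1, c2=0)
[Gauss-Seidel] macro 7: S0 reads c1=1 → after 1×micro: 5083/64; S1 reads c0=5083/64 → after 1×micro: 5; S2 reads c1=5 → after 1×micro: 1 ⇒ (c0=5083/64, c1=5, c2=1)
[Gauss-Seidel] macro 8: S0 reads c1=5 → after 1×micro: 15889/128; S1 reads c0=15889/128 → after 1×micro: 1; S2 reads c1=1 → after 1×micro: 4 ⇒ (c0=15889/128, c1=1, c2=4)
[Gauss-Seidel] macro 9: S0 reads c1=1 → after 1×micro: 47923/256; S1 reads c0=47923/256 → after 1×micro: 5; S2 reads c1=5 → after 1×micro: 3 ⇒ (c0=47923/256, c1=5, c2=3)
[Gauss-Seidel] macro 10: S0 reads c1=5 → after 1×micro: 146329/512; S1 reads c0=146329/512 → after 1×micro: 0; S2 reads c1=0 → after 1×micro: 3 ⇒ (c0=146329/512, c1=0, c2=3)

first divergence at macro-step: 1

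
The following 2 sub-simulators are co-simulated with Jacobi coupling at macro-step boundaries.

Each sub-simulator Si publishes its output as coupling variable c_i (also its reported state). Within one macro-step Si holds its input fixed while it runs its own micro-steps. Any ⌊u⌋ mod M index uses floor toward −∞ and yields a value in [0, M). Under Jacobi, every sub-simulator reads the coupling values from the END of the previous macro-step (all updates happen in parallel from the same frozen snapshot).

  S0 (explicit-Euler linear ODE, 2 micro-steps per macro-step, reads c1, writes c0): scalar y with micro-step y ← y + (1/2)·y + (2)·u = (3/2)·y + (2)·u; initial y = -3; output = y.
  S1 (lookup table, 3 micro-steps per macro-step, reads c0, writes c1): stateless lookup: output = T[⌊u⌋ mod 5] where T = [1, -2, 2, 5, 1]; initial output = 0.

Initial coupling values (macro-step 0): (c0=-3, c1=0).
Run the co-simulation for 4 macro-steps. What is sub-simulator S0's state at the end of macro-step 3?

macro 1: S0 reads c1=0 → after 2×micro: -27/4; S1 reads c0=-3 → after 3×micro: 2 ⇒ (c0=-27/4, c1=2)
macro 2: S0 reads c1=2 → after 2×micro: -83/16; S1 reads c0=-27/4 → after 3×micro: 5 ⇒ (c0=-83/16, c1=5)
macro 3: S0 reads c1=5 → after 2×micro: 853/64; S1 reads c0=-83/16 → after 3×micro: 1 ⇒ (c0=853/64, c1=1)
macro 4: S0 reads c1=1 → after 2×micro: 8957/256; S1 reads c0=853/64 → after 3×micro: 5 ⇒ (c0=8957/256, c1=5)

S0 state at macro-step 3 = 853/64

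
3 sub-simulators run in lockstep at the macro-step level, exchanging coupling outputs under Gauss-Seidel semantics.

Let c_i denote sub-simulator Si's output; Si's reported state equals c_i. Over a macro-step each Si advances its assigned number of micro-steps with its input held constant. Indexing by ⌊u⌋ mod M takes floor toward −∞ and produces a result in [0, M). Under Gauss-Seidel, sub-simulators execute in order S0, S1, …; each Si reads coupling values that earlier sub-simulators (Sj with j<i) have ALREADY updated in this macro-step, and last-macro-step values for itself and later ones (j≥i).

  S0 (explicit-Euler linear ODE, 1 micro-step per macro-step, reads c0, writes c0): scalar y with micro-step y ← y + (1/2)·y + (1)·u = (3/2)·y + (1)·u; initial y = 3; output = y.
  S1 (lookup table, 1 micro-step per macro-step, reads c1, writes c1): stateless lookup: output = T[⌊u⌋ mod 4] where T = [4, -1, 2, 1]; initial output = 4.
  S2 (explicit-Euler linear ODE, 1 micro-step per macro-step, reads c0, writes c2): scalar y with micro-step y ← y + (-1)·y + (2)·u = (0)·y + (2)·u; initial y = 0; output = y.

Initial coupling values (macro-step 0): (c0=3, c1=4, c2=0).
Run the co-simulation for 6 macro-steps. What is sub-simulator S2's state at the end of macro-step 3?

S2 state at macro-step 3 = 375/4

macro 1: S0 reads c0=3 → after 1×micro: 15/2; S1 reads c1=4 → after 1×micro: 4; S2 reads c0=15/2 → after 1×micro: 15 ⇒ (c0=15/2, c1=4, c2=15)
macro 2: S0 reads c0=15/2 → after 1×micro: 75/4; S1 reads c1=4 → after 1×micro: 4; S2 reads c0=75/4 → after 1×micro: 75/2 ⇒ (c0=75/4, c1=4, c2=75/2)
macro 3: S0 reads c0=75/4 → after 1×micro: 375/8; S1 reads c1=4 → after 1×micro: 4; S2 reads c0=375/8 → after 1×micro: 375/4 ⇒ (c0=375/8, c1=4, c2=375/4)
macro 4: S0 reads c0=375/8 → after 1×micro: 1875/16; S1 reads c1=4 → after 1×micro: 4; S2 reads c0=1875/16 → after 1×micro: 1875/8 ⇒ (c0=1875/16, c1=4, c2=1875/8)
macro 5: S0 reads c0=1875/16 → after 1×micro: 9375/32; S1 reads c1=4 → after 1×micro: 4; S2 reads c0=9375/32 → after 1×micro: 9375/16 ⇒ (c0=9375/32, c1=4, c2=9375/16)
macro 6: S0 reads c0=9375/32 → after 1×micro: 46875/64; S1 reads c1=4 → after 1×micro: 4; S2 reads c0=46875/64 → after 1×micro: 46875/32 ⇒ (c0=46875/64, c1=4, c2=46875/32)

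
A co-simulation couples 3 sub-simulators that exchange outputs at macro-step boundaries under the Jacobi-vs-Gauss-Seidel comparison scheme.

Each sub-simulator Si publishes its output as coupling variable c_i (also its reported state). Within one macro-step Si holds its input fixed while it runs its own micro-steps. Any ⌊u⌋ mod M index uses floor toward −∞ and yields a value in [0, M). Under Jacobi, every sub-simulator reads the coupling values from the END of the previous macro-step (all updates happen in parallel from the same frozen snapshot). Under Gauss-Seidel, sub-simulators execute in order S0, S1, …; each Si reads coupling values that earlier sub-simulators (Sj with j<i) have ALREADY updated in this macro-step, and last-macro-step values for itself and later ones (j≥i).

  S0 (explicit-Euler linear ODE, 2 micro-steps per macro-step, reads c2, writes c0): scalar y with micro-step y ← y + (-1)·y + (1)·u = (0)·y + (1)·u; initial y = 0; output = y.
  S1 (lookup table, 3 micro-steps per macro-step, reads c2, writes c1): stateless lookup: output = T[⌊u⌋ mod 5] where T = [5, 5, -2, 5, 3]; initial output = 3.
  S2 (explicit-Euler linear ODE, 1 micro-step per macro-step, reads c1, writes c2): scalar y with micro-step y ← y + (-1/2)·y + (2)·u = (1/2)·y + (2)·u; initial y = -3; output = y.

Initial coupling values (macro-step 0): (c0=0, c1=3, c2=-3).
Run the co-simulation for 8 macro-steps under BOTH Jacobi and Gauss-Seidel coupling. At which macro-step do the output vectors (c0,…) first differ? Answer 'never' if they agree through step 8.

[Jacobi] macro 1: S0 reads c2=-3 → after 2×micro: -3; S1 reads c2=-3 → after 3×micro: -2; S2 reads c1=3 → after 1×micro: 9/2 ⇒ (c0=-3, c1=-2, c2=9/2)
[Jacobi] macro 2: S0 reads c2=9/2 → after 2×micro: 9/2; S1 reads c2=9/2 → after 3×micro: 3; S2 reads c1=-2 → after 1×micro: -7/4 ⇒ (c0=9/2, c1=3, c2=-7/4)
[Jacobi] macro 3: S0 reads c2=-7/4 → after 2×micro: -7/4; S1 reads c2=-7/4 → after 3×micro: 5; S2 reads c1=3 → after 1×micro: 41/8 ⇒ (c0=-7/4, c1=5, c2=41/8)
[Jacobi] macro 4: S0 reads c2=41/8 → after 2×micro: 41/8; S1 reads c2=41/8 → after 3×micro: 5; S2 reads c1=5 → after 1×micro: 201/16 ⇒ (c0=41/8, c1=5, c2=201/16)
[Jacobi] macro 5: S0 reads c2=201/16 → after 2×micro: 201/16; S1 reads c2=201/16 → after 3×micro: -2; S2 reads c1=5 → after 1×micro: 521/32 ⇒ (c0=201/16, c1=-2, c2=521/32)
[Jacobi] macro 6: S0 reads c2=521/32 → after 2×micro: 521/32; S1 reads c2=521/32 → after 3×micro: 5; S2 reads c1=-2 → after 1×micro: 265/64 ⇒ (c0=521/32, c1=5, c2=265/64)
[Jacobi] macro 7: S0 reads c2=265/64 → after 2×micro: 265/64; S1 reads c2=265/64 → after 3×micro: 3; S2 reads c1=5 → after 1×micro: 1545/128 ⇒ (c0=265/64, c1=3, c2=1545/128)
[Jacobi] macro 8: S0 reads c2=1545/128 → after 2×micro: 1545/128; S1 reads c2=1545/128 → after 3×micro: -2; S2 reads c1=3 → after 1×micro: 3081/256 ⇒ (c0=1545/128, c1=-2, c2=3081/256)
[Gauss-Seidel] macro 1: S0 reads c2=-3 → after 2×micro: -3; S1 reads c2=-3 → after 3×micro: -2; S2 reads c1=-2 → after 1×micro: -11/2 ⇒ (c0=-3, c1=-2, c2=-11/2)
[Gauss-Seidel] macro 2: S0 reads c2=-11/2 → after 2×micro: -11/2; S1 reads c2=-11/2 → after 3×micro: 3; S2 reads c1=3 → after 1×micro: 13/4 ⇒ (c0=-11/2, c1=3, c2=13/4)
[Gauss-Seidel] macro 3: S0 reads c2=13/4 → after 2×micro: 13/4; S1 reads c2=13/4 → after 3×micro: 5; S2 reads c1=5 → after 1×micro: 93/8 ⇒ (c0=13/4, c1=5, c2=93/8)
[Gauss-Seidel] macro 4: S0 reads c2=93/8 → after 2×micro: 93/8; S1 reads c2=93/8 → after 3×micro: 5; S2 reads c1=5 → after 1×micro: 253/16 ⇒ (c0=93/8, c1=5, c2=253/16)
[Gauss-Seidel] macro 5: S0 reads c2=253/16 → after 2×micro: 253/16; S1 reads c2=253/16 → after 3×micro: 5; S2 reads c1=5 → after 1×micro: 573/32 ⇒ (c0=253/16, c1=5, c2=573/32)
[Gauss-Seidel] macro 6: S0 reads c2=573/32 → after 2×micro: 573/32; S1 reads c2=573/32 → after 3×micro: -2; S2 reads c1=-2 → after 1×micro: 317/64 ⇒ (c0=573/32, c1=-2, c2=317/64)
[Gauss-Seidel] macro 7: S0 reads c2=317/64 → after 2×micro: 317/64; S1 reads c2=317/64 → after 3×micro: 3; S2 reads c1=3 → after 1×micro: 1085/128 ⇒ (c0=317/64, c1=3, c2=1085/128)
[Gauss-Seidel] macro 8: S0 reads c2=1085/128 → after 2×micro: 1085/128; S1 reads c2=1085/128 → after 3×micro: 5; S2 reads c1=5 → after 1×micro: 3645/256 ⇒ (c0=1085/128, c1=5, c2=3645/256)

first divergence at macro-step: 1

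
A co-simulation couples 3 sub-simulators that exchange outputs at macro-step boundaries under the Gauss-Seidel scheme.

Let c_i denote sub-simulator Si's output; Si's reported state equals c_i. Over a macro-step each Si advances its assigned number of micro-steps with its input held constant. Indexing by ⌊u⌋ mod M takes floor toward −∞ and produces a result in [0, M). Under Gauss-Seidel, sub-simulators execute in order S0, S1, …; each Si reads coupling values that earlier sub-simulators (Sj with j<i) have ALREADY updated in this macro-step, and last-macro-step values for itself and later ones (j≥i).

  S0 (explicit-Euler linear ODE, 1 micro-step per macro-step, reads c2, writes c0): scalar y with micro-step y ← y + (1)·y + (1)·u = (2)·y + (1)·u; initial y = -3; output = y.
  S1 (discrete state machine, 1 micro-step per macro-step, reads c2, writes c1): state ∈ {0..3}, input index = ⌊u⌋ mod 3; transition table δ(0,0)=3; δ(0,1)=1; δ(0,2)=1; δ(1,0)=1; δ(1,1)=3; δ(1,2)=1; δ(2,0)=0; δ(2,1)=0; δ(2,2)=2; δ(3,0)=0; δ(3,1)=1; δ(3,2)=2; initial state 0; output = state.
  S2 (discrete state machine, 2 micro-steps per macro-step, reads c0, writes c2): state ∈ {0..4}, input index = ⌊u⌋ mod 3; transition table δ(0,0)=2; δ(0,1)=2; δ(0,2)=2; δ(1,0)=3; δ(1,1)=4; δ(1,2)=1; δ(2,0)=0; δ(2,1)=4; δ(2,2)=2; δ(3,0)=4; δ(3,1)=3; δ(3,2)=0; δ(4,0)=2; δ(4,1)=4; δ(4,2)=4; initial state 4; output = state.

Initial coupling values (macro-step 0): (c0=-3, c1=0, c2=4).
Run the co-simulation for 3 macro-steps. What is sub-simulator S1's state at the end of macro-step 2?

macro 1: S0 reads c2=4 → after 1×micro: -2; S1 reads c2=4 → after 1×micro: 1; S2 reads c0=-2 → after 2×micro: 4 ⇒ (c0=-2, c1=1, c2=4)
macro 2: S0 reads c2=4 → after 1×micro: 0; S1 reads c2=4 → after 1×micro: 3; S2 reads c0=0 → after 2×micro: 0 ⇒ (c0=0, c1=3, c2=0)
macro 3: S0 reads c2=0 → after 1×micro: 0; S1 reads c2=0 → after 1×micro: 0; S2 reads c0=0 → after 2×micro: 0 ⇒ (c0=0, c1=0, c2=0)

S1 state at macro-step 2 = 3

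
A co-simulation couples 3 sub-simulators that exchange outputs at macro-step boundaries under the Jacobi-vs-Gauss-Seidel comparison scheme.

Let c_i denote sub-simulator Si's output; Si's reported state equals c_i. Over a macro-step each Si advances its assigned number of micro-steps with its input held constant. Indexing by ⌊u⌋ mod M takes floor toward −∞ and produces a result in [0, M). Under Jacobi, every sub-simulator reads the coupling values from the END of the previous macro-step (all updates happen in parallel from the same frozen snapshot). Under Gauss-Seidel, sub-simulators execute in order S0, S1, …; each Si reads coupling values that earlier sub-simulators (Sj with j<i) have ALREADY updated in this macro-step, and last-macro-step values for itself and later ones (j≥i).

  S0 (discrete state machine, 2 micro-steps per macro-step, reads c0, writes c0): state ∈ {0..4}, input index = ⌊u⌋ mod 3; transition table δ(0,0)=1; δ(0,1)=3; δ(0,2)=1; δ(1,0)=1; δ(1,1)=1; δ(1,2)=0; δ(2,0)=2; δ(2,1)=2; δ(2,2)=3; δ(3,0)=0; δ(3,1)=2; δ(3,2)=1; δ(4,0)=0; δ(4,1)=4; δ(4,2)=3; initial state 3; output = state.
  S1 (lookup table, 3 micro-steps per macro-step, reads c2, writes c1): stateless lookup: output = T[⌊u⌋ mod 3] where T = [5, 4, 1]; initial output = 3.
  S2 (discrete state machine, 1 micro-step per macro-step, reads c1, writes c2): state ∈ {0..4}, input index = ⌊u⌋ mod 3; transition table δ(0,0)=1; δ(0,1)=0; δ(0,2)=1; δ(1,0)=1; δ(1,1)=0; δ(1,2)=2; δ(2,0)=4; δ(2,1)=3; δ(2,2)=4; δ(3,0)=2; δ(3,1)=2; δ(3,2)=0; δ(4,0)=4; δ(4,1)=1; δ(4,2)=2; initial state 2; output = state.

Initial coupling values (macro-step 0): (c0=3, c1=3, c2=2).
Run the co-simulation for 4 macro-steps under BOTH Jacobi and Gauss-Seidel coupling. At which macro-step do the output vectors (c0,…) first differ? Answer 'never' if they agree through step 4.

first divergence at macro-step: 1

[Jacobi] macro 1: S0 reads c0=3 → after 2×micro: 1; S1 reads c2=2 → after 3×micro: 1; S2 reads c1=3 → after 1×micro: 4 ⇒ (c0=1, c1=1, c2=4)
[Jacobi] macro 2: S0 reads c0=1 → after 2×micro: 1; S1 reads c2=4 → after 3×micro: 4; S2 reads c1=1 → after 1×micro: 1 ⇒ (c0=1, c1=4, c2=1)
[Jacobi] macro 3: S0 reads c0=1 → after 2×micro: 1; S1 reads c2=1 → after 3×micro: 4; S2 reads c1=4 → after 1×micro: 0 ⇒ (c0=1, c1=4, c2=0)
[Jacobi] macro 4: S0 reads c0=1 → after 2×micro: 1; S1 reads c2=0 → after 3×micro: 5; S2 reads c1=4 → after 1×micro: 0 ⇒ (c0=1, c1=5, c2=0)
[Gauss-Seidel] macro 1: S0 reads c0=3 → after 2×micro: 1; S1 reads c2=2 → after 3×micro: 1; S2 reads c1=1 → after 1×micro: 3 ⇒ (c0=1, c1=1, c2=3)
[Gauss-Seidel] macro 2: S0 reads c0=1 → after 2×micro: 1; S1 reads c2=3 → after 3×micro: 5; S2 reads c1=5 → after 1×micro: 0 ⇒ (c0=1, c1=5, c2=0)
[Gauss-Seidel] macro 3: S0 reads c0=1 → after 2×micro: 1; S1 reads c2=0 → after 3×micro: 5; S2 reads c1=5 → after 1×micro: 1 ⇒ (c0=1, c1=5, c2=1)
[Gauss-Seidel] macro 4: S0 reads c0=1 → after 2×micro: 1; S1 reads c2=1 → after 3×micro: 4; S2 reads c1=4 → after 1×micro: 0 ⇒ (c0=1, c1=4, c2=0)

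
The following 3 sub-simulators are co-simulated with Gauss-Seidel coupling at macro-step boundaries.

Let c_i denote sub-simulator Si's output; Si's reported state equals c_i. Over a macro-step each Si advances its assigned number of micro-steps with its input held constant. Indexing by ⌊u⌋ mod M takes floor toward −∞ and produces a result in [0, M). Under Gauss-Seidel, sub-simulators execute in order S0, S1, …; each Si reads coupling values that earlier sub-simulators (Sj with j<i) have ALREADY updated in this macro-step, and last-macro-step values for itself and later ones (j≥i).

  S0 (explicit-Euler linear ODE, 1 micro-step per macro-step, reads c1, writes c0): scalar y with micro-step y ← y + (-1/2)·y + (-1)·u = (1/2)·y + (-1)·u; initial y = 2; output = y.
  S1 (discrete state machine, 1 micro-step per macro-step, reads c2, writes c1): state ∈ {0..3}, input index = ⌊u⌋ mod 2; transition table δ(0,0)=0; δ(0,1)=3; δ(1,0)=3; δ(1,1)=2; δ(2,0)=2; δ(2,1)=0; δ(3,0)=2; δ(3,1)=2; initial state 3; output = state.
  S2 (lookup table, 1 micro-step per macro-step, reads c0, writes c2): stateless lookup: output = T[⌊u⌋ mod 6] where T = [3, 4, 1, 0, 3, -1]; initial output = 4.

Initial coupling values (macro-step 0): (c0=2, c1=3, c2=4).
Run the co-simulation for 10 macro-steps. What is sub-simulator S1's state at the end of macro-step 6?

macro 1: S0 reads c1=3 → after 1×micro: -2; S1 reads c2=4 → after 1×micro: 2; S2 reads c0=-2 → after 1×micro: 3 ⇒ (c0=-2, c1=2, c2=3)
macro 2: S0 reads c1=2 → after 1×micro: -3; S1 reads c2=3 → after 1×micro: 0; S2 reads c0=-3 → after 1×micro: 0 ⇒ (c0=-3, c1=0, c2=0)
macro 3: S0 reads c1=0 → after 1×micro: -3/2; S1 reads c2=0 → after 1×micro: 0; S2 reads c0=-3/2 → after 1×micro: 3 ⇒ (c0=-3/2, c1=0, c2=3)
macro 4: S0 reads c1=0 → after 1×micro: -3/4; S1 reads c2=3 → after 1×micro: 3; S2 reads c0=-3/4 → after 1×micro: -1 ⇒ (c0=-3/4, c1=3, c2=-1)
macro 5: S0 reads c1=3 → after 1×micro: -27/8; S1 reads c2=-1 → after 1×micro: 2; S2 reads c0=-27/8 → after 1×micro: 1 ⇒ (c0=-27/8, c1=2, c2=1)
macro 6: S0 reads c1=2 → after 1×micro: -59/16; S1 reads c2=1 → after 1×micro: 0; S2 reads c0=-59/16 → after 1×micro: 1 ⇒ (c0=-59/16, c1=0, c2=1)
macro 7: S0 reads c1=0 → after 1×micro: -59/32; S1 reads c2=1 → after 1×micro: 3; S2 reads c0=-59/32 → after 1×micro: 3 ⇒ (c0=-59/32, c1=3, c2=3)
macro 8: S0 reads c1=3 → after 1×micro: -251/64; S1 reads c2=3 → after 1×micro: 2; S2 reads c0=-251/64 → after 1×micro: 1 ⇒ (c0=-251/64, c1=2, c2=1)
macro 9: S0 reads c1=2 → after 1×micro: -507/128; S1 reads c2=1 → after 1×micro: 0; S2 reads c0=-507/128 → after 1×micro: 1 ⇒ (c0=-507/128, c1=0, c2=1)
macro 10: S0 reads c1=0 → after 1×micro: -507/256; S1 reads c2=1 → after 1×micro: 3; S2 reads c0=-507/256 → after 1×micro: 3 ⇒ (c0=-507/256, c1=3, c2=3)

S1 state at macro-step 6 = 0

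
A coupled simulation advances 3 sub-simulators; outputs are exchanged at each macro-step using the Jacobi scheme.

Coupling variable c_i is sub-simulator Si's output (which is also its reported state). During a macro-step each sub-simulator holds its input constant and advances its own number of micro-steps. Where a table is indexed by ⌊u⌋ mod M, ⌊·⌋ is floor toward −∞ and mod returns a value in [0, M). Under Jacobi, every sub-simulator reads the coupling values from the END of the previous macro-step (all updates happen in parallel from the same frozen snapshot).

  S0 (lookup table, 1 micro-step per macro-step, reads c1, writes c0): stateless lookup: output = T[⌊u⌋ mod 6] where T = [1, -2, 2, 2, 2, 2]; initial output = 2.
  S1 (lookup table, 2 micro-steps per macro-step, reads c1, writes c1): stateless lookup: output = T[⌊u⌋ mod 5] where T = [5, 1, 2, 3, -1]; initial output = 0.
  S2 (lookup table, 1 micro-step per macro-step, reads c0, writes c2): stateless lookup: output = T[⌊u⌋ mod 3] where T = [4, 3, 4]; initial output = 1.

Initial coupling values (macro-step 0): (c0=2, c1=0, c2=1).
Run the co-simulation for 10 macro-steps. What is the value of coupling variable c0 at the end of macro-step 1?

macro 1: S0 reads c1=0 → after 1×micro: 1; S1 reads c1=0 → after 2×micro: 5; S2 reads c0=2 → after 1×micro: 4 ⇒ (c0=1, c1=5, c2=4)
macro 2: S0 reads c1=5 → after 1×micro: 2; S1 reads c1=5 → after 2×micro: 5; S2 reads c0=1 → after 1×micro: 3 ⇒ (c0=2, c1=5, c2=3)
macro 3: S0 reads c1=5 → after 1×micro: 2; S1 reads c1=5 → after 2×micro: 5; S2 reads c0=2 → after 1×micro: 4 ⇒ (c0=2, c1=5, c2=4)
macro 4: S0 reads c1=5 → after 1×micro: 2; S1 reads c1=5 → after 2×micro: 5; S2 reads c0=2 → after 1×micro: 4 ⇒ (c0=2, c1=5, c2=4)
macro 5: S0 reads c1=5 → after 1×micro: 2; S1 reads c1=5 → after 2×micro: 5; S2 reads c0=2 → after 1×micro: 4 ⇒ (c0=2, c1=5, c2=4)
macro 6: S0 reads c1=5 → after 1×micro: 2; S1 reads c1=5 → after 2×micro: 5; S2 reads c0=2 → after 1×micro: 4 ⇒ (c0=2, c1=5, c2=4)
macro 7: S0 reads c1=5 → after 1×micro: 2; S1 reads c1=5 → after 2×micro: 5; S2 reads c0=2 → after 1×micro: 4 ⇒ (c0=2, c1=5, c2=4)
macro 8: S0 reads c1=5 → after 1×micro: 2; S1 reads c1=5 → after 2×micro: 5; S2 reads c0=2 → after 1×micro: 4 ⇒ (c0=2, c1=5, c2=4)
macro 9: S0 reads c1=5 → after 1×micro: 2; S1 reads c1=5 → after 2×micro: 5; S2 reads c0=2 → after 1×micro: 4 ⇒ (c0=2, c1=5, c2=4)
macro 10: S0 reads c1=5 → after 1×micro: 2; S1 reads c1=5 → after 2×micro: 5; S2 reads c0=2 → after 1×micro: 4 ⇒ (c0=2, c1=5, c2=4)

c0 at macro-step 1 = 1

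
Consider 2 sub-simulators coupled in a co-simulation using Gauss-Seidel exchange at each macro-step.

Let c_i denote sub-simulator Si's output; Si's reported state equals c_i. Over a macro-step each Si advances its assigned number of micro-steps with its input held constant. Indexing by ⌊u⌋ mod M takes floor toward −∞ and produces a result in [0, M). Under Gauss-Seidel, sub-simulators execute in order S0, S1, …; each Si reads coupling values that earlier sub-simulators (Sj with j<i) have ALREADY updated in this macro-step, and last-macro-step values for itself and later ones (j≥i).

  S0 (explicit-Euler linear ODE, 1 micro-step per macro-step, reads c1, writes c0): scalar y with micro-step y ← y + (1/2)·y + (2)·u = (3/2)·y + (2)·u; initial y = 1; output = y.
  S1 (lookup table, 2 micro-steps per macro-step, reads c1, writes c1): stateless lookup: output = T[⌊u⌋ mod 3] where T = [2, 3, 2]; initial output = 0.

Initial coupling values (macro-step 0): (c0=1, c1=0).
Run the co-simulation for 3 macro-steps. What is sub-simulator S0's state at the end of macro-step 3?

S0 state at macro-step 3 = 107/8

macro 1: S0 reads c1=0 → after 1×micro: 3/2; S1 reads c1=0 → after 2×micro: 2 ⇒ (c0=3/2, c1=2)
macro 2: S0 reads c1=2 → after 1×micro: 25/4; S1 reads c1=2 → after 2×micro: 2 ⇒ (c0=25/4, c1=2)
macro 3: S0 reads c1=2 → after 1×micro: 107/8; S1 reads c1=2 → after 2×micro: 2 ⇒ (c0=107/8, c1=2)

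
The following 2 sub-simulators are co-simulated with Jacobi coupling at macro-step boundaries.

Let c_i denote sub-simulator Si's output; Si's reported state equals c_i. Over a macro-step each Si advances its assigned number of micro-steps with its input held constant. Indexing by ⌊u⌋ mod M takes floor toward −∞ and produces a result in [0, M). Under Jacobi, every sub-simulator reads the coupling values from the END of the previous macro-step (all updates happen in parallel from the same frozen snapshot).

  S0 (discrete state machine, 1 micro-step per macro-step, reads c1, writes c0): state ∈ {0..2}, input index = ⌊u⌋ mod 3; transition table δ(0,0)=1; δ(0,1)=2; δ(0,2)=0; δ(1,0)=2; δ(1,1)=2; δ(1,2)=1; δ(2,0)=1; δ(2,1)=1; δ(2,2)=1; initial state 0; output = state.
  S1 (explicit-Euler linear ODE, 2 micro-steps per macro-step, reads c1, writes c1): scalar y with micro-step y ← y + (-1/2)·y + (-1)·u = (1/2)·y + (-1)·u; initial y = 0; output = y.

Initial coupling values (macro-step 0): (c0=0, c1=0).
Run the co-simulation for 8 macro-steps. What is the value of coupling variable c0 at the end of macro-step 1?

macro 1: S0 reads c1=0 → after 1×micro: 1; S1 reads c1=0 → after 2×micro: 0 ⇒ (c0=1, c1=0)
macro 2: S0 reads c1=0 → after 1×micro: 2; S1 reads c1=0 → after 2×micro: 0 ⇒ (c0=2, c1=0)
macro 3: S0 reads c1=0 → after 1×micro: 1; S1 reads c1=0 → after 2×micro: 0 ⇒ (c0=1, c1=0)
macro 4: S0 reads c1=0 → after 1×micro: 2; S1 reads c1=0 → after 2×micro: 0 ⇒ (c0=2, c1=0)
macro 5: S0 reads c1=0 → after 1×micro: 1; S1 reads c1=0 → after 2×micro: 0 ⇒ (c0=1, c1=0)
macro 6: S0 reads c1=0 → after 1×micro: 2; S1 reads c1=0 → after 2×micro: 0 ⇒ (c0=2, c1=0)
macro 7: S0 reads c1=0 → after 1×micro: 1; S1 reads c1=0 → after 2×micro: 0 ⇒ (c0=1, c1=0)
macro 8: S0 reads c1=0 → after 1×micro: 2; S1 reads c1=0 → after 2×micro: 0 ⇒ (c0=2, c1=0)

c0 at macro-step 1 = 1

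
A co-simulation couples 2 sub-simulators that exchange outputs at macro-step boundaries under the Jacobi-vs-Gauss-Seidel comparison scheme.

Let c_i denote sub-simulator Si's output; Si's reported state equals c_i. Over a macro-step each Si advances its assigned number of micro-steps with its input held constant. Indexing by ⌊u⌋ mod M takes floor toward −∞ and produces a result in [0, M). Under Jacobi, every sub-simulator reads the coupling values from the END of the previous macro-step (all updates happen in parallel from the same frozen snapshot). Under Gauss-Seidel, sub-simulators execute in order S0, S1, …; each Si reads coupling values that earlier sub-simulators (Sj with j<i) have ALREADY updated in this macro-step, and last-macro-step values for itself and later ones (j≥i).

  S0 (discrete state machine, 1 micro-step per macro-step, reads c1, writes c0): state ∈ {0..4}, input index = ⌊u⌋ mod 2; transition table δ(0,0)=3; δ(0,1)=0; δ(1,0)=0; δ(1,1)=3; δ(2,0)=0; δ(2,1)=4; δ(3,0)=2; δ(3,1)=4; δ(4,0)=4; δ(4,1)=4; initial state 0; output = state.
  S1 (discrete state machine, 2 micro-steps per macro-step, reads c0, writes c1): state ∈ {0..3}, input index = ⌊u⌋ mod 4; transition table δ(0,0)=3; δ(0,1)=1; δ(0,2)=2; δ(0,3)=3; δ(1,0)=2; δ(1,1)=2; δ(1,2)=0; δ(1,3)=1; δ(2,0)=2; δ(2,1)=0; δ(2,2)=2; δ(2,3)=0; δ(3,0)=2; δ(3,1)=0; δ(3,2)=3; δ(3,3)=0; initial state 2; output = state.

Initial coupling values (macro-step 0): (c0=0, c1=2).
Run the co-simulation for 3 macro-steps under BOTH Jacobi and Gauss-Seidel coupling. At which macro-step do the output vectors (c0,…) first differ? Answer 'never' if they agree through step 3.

[Jacobi] macro 1: S0 reads c1=2 → after 1×micro: 3; S1 reads c0=0 → after 2×micro: 2 ⇒ (c0=3, c1=2)
[Jacobi] macro 2: S0 reads c1=2 → after 1×micro: 2; S1 reads c0=3 → after 2×micro: 3 ⇒ (c0=2, c1=3)
[Jacobi] macro 3: S0 reads c1=3 → after 1×micro: 4; S1 reads c0=2 → after 2×micro: 3 ⇒ (c0=4, c1=3)
[Gauss-Seidel] macro 1: S0 reads c1=2 → after 1×micro: 3; S1 reads c0=3 → after 2×micro: 3 ⇒ (c0=3, c1=3)
[Gauss-Seidel] macro 2: S0 reads c1=3 → after 1×micro: 4; S1 reads c0=4 → after 2×micro: 2 ⇒ (c0=4, c1=2)
[Gauss-Seidel] macro 3: S0 reads c1=2 → after 1×micro: 4; S1 reads c0=4 → after 2×micro: 2 ⇒ (c0=4, c1=2)

first divergence at macro-step: 1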